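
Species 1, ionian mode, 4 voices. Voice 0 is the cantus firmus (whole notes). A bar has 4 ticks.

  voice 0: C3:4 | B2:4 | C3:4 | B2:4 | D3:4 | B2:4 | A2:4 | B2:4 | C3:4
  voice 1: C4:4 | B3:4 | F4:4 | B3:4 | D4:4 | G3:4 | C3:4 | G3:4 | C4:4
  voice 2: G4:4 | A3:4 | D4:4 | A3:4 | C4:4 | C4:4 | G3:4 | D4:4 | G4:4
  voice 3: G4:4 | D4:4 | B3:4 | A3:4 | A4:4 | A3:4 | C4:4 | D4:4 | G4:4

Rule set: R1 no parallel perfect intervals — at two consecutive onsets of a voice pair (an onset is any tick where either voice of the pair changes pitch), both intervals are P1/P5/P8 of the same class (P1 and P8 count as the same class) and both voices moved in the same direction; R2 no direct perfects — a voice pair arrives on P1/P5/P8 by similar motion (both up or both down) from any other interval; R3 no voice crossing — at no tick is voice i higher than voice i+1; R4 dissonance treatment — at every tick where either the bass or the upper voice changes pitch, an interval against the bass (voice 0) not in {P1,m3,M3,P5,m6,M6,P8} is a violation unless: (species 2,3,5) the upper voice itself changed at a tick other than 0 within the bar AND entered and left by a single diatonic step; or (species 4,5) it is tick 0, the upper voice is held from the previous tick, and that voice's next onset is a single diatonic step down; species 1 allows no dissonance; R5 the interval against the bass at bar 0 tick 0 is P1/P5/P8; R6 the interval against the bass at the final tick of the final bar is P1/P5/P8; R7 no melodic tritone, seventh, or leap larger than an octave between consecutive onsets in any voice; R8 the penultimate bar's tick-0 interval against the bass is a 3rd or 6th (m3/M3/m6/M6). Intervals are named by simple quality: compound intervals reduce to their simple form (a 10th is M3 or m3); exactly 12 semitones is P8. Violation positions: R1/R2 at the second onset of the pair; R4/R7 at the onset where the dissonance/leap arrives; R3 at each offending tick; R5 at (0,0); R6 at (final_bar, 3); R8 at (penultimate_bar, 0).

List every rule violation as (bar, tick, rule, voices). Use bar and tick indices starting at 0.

bar 0: v0=C3 v1=C4 v2=G4 v3=G4 downbeat P5
bar 1: v0=B2 v1=B3 v2=A3 v3=D4 downbeat m3
bar 2: v0=C3 v1=F4 v2=D4 v3=B3 downbeat M7
bar 3: v0=B2 v1=B3 v2=A3 v3=A3 downbeat m7
bar 4: v0=D3 v1=D4 v2=C4 v3=A4 downbeat P5
bar 5: v0=B2 v1=G3 v2=C4 v3=A3 downbeat m7
bar 6: v0=A2 v1=C3 v2=G3 v3=C4 downbeat m3
bar 7: v0=B2 v1=G3 v2=D4 v3=D4 downbeat m3
bar 8: v0=C3 v1=C4 v2=G4 v3=G4 downbeat P5
  -> R1 @ bar 1 tick 0 v(0, 1): C3/C4 P8 -> B2/B3 P8 similar
  -> R3 @ bar 1 tick 0 v(1, 2): B3 above A3
  -> R4 @ bar 1 tick 0 v(0, 2): B2/A3 m7 untreated
  -> R7 @ bar 1 tick 0 v(2,): G4->A3 leap 10st
  -> R3 @ bar 1 tick 1 v(1, 2): B3 above A3
  -> R3 @ bar 1 tick 2 v(1, 2): B3 above A3
  -> R3 @ bar 1 tick 3 v(1, 2): B3 above A3
  -> R3 @ bar 2 tick 0 v(1, 2): F4 above D4
  -> R3 @ bar 2 tick 0 v(2, 3): D4 above B3
  -> R4 @ bar 2 tick 0 v(0, 1): C3/F4 P4 untreated
  -> R4 @ bar 2 tick 0 v(0, 2): C3/D4 M2 untreated
  -> R4 @ bar 2 tick 0 v(0, 3): C3/B3 M7 untreated
  -> R7 @ bar 2 tick 0 v(1,): B3->F4 leap 6st
  -> R3 @ bar 2 tick 1 v(1, 2): F4 above D4
  -> R3 @ bar 2 tick 1 v(2, 3): D4 above B3
  -> R3 @ bar 2 tick 2 v(1, 2): F4 above D4
  -> R3 @ bar 2 tick 2 v(2, 3): D4 above B3
  -> R3 @ bar 2 tick 3 v(1, 2): F4 above D4
  -> R3 @ bar 2 tick 3 v(2, 3): D4 above B3
  -> R2 @ bar 3 tick 0 v(0, 1): C3/F4 P4 -> B2/B3 P8 similar
  -> R2 @ bar 3 tick 0 v(2, 3): D4/B3 m3 -> A3/A3 P1 similar
  -> R3 @ bar 3 tick 0 v(1, 2): B3 above A3
  -> R4 @ bar 3 tick 0 v(0, 2): B2/A3 m7 untreated
  -> R4 @ bar 3 tick 0 v(0, 3): B2/A3 m7 untreated
  -> R7 @ bar 3 tick 0 v(1,): F4->B3 leap 6st
  -> R3 @ bar 3 tick 1 v(1, 2): B3 above A3
  -> R3 @ bar 3 tick 2 v(1, 2): B3 above A3
  -> R3 @ bar 3 tick 3 v(1, 2): B3 above A3
  -> R1 @ bar 4 tick 0 v(0, 1): B2/B3 P8 -> D3/D4 P8 similar
  -> R2 @ bar 4 tick 0 v(0, 3): B2/A3 m7 -> D3/A4 P5 similar
  -> R2 @ bar 4 tick 0 v(1, 3): B3/A3 M2 -> D4/A4 P5 similar
  -> R3 @ bar 4 tick 0 v(1, 2): D4 above C4
  -> R4 @ bar 4 tick 0 v(0, 2): D3/C4 m7 untreated
  -> R3 @ bar 4 tick 1 v(1, 2): D4 above C4
  -> R3 @ bar 4 tick 2 v(1, 2): D4 above C4
  -> R3 @ bar 4 tick 3 v(1, 2): D4 above C4
  -> R3 @ bar 5 tick 0 v(2, 3): C4 above A3
  -> R4 @ bar 5 tick 0 v(0, 2): B2/C4 m2 untreated
  -> R4 @ bar 5 tick 0 v(0, 3): B2/A3 m7 untreated
  -> R3 @ bar 5 tick 1 v(2, 3): C4 above A3
  -> R3 @ bar 5 tick 2 v(2, 3): C4 above A3
  -> R3 @ bar 5 tick 3 v(2, 3): C4 above A3
  -> R2 @ bar 6 tick 0 v(1, 2): G3/C4 P4 -> C3/G3 P5 similar
  -> R4 @ bar 6 tick 0 v(0, 2): A2/G3 m7 untreated
  -> R1 @ bar 7 tick 0 v(1, 2): C3/G3 P5 -> G3/D4 P5 similar
  -> R2 @ bar 7 tick 0 v(1, 3): C3/C4 P8 -> G3/D4 P5 similar
  -> R2 @ bar 7 tick 0 v(2, 3): G3/C4 P4 -> D4/D4 P1 similar
  -> R1 @ bar 8 tick 0 v(1, 2): G3/D4 P5 -> C4/G4 P5 similar
  -> R1 @ bar 8 tick 0 v(1, 3): G3/D4 P5 -> C4/G4 P5 similar
  -> R1 @ bar 8 tick 0 v(2, 3): D4/D4 P1 -> G4/G4 P1 similar
  -> R2 @ bar 8 tick 0 v(0, 1): B2/G3 m6 -> C3/C4 P8 similar
  -> R2 @ bar 8 tick 0 v(0, 2): B2/D4 m3 -> C3/G4 P5 similar
  -> R2 @ bar 8 tick 0 v(0, 3): B2/D4 m3 -> C3/G4 P5 similar

(1, 0, R1, (0, 1))
(1, 0, R3, (1, 2))
(1, 0, R4, (0, 2))
(1, 0, R7, (2,))
(1, 1, R3, (1, 2))
(1, 2, R3, (1, 2))
(1, 3, R3, (1, 2))
(2, 0, R3, (1, 2))
(2, 0, R3, (2, 3))
(2, 0, R4, (0, 1))
(2, 0, R4, (0, 2))
(2, 0, R4, (0, 3))
(2, 0, R7, (1,))
(2, 1, R3, (1, 2))
(2, 1, R3, (2, 3))
(2, 2, R3, (1, 2))
(2, 2, R3, (2, 3))
(2, 3, R3, (1, 2))
(2, 3, R3, (2, 3))
(3, 0, R2, (0, 1))
(3, 0, R2, (2, 3))
(3, 0, R3, (1, 2))
(3, 0, R4, (0, 2))
(3, 0, R4, (0, 3))
(3, 0, R7, (1,))
(3, 1, R3, (1, 2))
(3, 2, R3, (1, 2))
(3, 3, R3, (1, 2))
(4, 0, R1, (0, 1))
(4, 0, R2, (0, 3))
(4, 0, R2, (1, 3))
(4, 0, R3, (1, 2))
(4, 0, R4, (0, 2))
(4, 1, R3, (1, 2))
(4, 2, R3, (1, 2))
(4, 3, R3, (1, 2))
(5, 0, R3, (2, 3))
(5, 0, R4, (0, 2))
(5, 0, R4, (0, 3))
(5, 1, R3, (2, 3))
(5, 2, R3, (2, 3))
(5, 3, R3, (2, 3))
(6, 0, R2, (1, 2))
(6, 0, R4, (0, 2))
(7, 0, R1, (1, 2))
(7, 0, R2, (1, 3))
(7, 0, R2, (2, 3))
(8, 0, R1, (1, 2))
(8, 0, R1, (1, 3))
(8, 0, R1, (2, 3))
(8, 0, R2, (0, 1))
(8, 0, R2, (0, 2))
(8, 0, R2, (0, 3))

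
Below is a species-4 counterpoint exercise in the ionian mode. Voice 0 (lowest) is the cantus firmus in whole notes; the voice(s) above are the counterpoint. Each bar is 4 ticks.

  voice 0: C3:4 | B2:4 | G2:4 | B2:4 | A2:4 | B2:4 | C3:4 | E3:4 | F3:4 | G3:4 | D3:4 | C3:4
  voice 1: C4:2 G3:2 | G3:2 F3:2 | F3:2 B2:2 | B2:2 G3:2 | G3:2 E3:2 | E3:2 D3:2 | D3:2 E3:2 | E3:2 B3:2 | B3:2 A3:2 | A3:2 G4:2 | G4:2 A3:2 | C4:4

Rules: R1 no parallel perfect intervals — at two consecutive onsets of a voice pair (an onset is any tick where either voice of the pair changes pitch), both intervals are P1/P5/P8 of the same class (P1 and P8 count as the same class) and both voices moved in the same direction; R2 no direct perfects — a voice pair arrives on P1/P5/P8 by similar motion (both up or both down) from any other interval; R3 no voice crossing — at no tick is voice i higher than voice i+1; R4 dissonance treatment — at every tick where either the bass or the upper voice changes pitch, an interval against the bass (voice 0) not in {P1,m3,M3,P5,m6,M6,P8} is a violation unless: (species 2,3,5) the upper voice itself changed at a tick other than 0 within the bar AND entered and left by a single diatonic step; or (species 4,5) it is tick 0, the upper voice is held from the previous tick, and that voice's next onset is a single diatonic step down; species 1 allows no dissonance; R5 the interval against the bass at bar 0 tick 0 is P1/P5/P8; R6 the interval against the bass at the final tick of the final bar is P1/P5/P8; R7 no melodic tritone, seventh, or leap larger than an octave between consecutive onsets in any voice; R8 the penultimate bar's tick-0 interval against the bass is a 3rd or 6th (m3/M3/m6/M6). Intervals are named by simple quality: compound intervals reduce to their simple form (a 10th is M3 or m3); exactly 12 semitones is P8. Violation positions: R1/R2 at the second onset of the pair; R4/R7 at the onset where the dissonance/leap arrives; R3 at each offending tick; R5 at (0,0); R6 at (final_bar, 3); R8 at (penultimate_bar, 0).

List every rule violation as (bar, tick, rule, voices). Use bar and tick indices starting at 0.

bar 0: v0=C3 v1=C4 downbeat P8
bar 1: v0=B2 v1=G3 downbeat m6
bar 2: v0=G2 v1=F3 downbeat m7
bar 3: v0=B2 v1=B2 downbeat P1
bar 4: v0=A2 v1=G3 downbeat m7
bar 5: v0=B2 v1=E3 downbeat P4
bar 6: v0=C3 v1=D3 downbeat M2
bar 7: v0=E3 v1=E3 downbeat P1
bar 8: v0=F3 v1=B3 downbeat TT
bar 9: v0=G3 v1=A3 downbeat M2
bar 10: v0=D3 v1=G4 downbeat P4
bar 11: v0=C3 v1=C4 downbeat P8
  -> R4 @ bar 1 tick 2 v(0, 1): B2/F3 TT untreated
  -> R4 @ bar 2 tick 0 v(0, 1): G2/F3 m7 untreated
  -> R7 @ bar 2 tick 2 v(1,): F3->B2 leap 6st
  -> R4 @ bar 4 tick 0 v(0, 1): A2/G3 m7 untreated
  -> R4 @ bar 6 tick 0 v(0, 1): C3/D3 M2 untreated
  -> R4 @ bar 9 tick 0 v(0, 1): G3/A3 M2 untreated
  -> R7 @ bar 9 tick 2 v(1,): A3->G4 leap 10st
  -> R4 @ bar 10 tick 0 v(0, 1): D3/G4 P4 untreated
  -> R8 @ bar 10 tick 0 v(0, 1): penult P4 not 3rd/6th
  -> R7 @ bar 10 tick 2 v(1,): G4->A3 leap 10st

(1, 2, R4, (0, 1))
(2, 0, R4, (0, 1))
(2, 2, R7, (1,))
(4, 0, R4, (0, 1))
(6, 0, R4, (0, 1))
(9, 0, R4, (0, 1))
(9, 2, R7, (1,))
(10, 0, R4, (0, 1))
(10, 0, R8, (0, 1))
(10, 2, R7, (1,))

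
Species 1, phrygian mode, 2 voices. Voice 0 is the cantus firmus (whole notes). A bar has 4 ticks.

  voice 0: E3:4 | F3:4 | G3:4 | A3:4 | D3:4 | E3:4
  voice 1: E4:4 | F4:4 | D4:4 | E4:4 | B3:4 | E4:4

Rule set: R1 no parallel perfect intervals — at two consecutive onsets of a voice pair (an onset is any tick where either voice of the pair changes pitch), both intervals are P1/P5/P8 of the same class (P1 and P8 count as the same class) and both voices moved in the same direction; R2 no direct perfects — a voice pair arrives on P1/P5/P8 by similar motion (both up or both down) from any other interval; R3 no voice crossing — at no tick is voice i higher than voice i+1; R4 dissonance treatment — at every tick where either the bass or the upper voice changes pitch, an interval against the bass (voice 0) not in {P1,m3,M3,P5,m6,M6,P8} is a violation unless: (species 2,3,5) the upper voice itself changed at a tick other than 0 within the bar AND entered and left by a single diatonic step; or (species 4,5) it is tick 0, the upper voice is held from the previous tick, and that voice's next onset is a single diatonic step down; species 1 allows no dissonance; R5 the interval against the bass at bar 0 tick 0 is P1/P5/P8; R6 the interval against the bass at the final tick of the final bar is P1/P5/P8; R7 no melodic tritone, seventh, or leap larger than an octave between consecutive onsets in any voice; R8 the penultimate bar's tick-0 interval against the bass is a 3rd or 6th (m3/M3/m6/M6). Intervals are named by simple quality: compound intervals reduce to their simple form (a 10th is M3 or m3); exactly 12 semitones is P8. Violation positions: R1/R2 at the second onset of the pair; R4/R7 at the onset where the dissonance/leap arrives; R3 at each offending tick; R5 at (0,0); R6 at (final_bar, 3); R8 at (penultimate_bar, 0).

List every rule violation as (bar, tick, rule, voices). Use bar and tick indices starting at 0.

bar 0: v0=E3 v1=E4 downbeat P8
bar 1: v0=F3 v1=F4 downbeat P8
bar 2: v0=G3 v1=D4 downbeat P5
bar 3: v0=A3 v1=E4 downbeat P5
bar 4: v0=D3 v1=B3 downbeat M6
bar 5: v0=E3 v1=E4 downbeat P8
  -> R1 @ bar 1 tick 0 v(0, 1): E3/E4 P8 -> F3/F4 P8 similar
  -> R1 @ bar 3 tick 0 v(0, 1): G3/D4 P5 -> A3/E4 P5 similar
  -> R2 @ bar 5 tick 0 v(0, 1): D3/B3 M6 -> E3/E4 P8 similar

(1, 0, R1, (0, 1))
(3, 0, R1, (0, 1))
(5, 0, R2, (0, 1))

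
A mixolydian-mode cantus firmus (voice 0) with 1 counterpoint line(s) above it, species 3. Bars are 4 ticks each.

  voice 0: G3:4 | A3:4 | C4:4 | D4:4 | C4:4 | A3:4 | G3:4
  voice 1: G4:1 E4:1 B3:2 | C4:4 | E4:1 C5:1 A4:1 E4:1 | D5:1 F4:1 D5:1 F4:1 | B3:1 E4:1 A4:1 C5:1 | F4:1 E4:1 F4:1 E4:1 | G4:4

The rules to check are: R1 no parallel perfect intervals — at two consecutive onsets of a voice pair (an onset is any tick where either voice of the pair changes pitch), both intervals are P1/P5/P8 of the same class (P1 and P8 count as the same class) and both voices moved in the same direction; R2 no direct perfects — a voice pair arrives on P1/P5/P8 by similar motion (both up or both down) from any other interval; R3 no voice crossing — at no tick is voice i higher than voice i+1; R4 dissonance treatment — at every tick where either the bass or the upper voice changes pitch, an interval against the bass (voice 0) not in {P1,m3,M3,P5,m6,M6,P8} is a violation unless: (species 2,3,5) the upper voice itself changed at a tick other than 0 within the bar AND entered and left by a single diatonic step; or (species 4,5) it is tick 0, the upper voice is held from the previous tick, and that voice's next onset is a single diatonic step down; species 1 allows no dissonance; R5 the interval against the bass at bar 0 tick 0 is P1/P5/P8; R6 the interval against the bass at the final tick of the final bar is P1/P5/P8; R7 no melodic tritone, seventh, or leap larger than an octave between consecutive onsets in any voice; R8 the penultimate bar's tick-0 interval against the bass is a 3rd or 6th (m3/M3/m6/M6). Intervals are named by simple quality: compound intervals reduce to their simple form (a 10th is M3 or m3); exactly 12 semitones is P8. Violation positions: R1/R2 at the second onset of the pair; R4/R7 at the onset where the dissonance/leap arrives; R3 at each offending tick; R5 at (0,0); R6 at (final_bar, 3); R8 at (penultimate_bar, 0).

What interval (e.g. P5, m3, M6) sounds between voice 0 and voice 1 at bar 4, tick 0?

m2

voice 0=C4 voice 1=B3 -> m2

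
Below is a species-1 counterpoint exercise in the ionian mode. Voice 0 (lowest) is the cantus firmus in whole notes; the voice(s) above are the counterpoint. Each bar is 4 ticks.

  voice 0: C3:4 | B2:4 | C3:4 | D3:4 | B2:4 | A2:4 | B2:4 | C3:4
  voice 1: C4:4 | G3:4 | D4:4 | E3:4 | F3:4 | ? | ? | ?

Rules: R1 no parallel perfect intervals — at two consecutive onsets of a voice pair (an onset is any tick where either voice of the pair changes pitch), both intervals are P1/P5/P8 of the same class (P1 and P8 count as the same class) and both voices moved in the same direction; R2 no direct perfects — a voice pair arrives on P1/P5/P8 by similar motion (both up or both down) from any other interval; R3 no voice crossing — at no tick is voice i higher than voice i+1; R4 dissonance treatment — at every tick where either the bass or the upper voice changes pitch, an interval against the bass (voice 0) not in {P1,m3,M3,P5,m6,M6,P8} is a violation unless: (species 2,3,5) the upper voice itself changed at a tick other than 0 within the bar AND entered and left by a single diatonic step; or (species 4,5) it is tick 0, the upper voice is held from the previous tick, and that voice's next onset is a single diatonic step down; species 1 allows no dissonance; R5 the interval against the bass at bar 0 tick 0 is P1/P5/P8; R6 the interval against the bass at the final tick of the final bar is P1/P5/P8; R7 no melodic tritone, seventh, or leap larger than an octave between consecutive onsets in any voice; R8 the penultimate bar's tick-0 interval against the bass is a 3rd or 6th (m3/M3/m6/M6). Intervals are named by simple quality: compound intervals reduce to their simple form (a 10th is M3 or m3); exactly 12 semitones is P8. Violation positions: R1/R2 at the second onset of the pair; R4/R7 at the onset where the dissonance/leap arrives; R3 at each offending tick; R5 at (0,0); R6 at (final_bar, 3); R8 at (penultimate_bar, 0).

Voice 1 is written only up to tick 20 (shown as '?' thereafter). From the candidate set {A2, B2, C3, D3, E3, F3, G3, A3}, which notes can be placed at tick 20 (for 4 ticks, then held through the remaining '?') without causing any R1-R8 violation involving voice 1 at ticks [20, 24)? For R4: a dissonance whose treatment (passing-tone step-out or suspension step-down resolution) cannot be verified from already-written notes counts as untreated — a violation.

A2: violates R2
B2: violates R4,R7
C3: legal
D3: violates R4
E3: violates R2
F3: legal
G3: violates R4
A3: legal

{A3, C3, F3}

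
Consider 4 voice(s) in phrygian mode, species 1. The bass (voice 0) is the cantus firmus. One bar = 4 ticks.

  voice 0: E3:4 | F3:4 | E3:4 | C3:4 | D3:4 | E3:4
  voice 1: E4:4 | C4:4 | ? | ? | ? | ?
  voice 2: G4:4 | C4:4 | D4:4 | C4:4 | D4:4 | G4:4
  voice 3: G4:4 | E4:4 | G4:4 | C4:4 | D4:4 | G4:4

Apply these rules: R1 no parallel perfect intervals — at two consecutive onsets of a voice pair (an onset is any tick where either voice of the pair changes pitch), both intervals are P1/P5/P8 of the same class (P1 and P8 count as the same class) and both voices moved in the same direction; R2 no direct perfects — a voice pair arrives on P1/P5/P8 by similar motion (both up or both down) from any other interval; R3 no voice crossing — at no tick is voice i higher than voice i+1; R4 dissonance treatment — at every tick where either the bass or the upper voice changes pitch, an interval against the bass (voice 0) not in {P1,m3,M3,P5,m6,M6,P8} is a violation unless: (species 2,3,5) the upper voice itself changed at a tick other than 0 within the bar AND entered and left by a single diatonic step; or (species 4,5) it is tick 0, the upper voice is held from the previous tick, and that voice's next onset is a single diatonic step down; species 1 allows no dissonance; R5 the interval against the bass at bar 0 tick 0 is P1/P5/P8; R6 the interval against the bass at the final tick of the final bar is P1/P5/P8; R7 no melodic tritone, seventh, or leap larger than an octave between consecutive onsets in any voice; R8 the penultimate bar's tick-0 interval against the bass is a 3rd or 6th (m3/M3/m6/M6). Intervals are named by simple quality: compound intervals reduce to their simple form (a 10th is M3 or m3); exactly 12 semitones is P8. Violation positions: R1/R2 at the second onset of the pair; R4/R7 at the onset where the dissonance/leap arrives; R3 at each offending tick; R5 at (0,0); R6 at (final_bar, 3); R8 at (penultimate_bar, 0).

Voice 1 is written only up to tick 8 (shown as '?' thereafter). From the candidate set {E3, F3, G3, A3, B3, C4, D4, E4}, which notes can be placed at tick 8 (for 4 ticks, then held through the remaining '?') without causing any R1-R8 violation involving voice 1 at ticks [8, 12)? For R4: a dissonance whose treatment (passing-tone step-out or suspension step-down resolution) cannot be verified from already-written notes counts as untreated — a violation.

E3: violates R2
F3: violates R4
G3: legal
A3: violates R4
B3: violates R1
C4: legal
D4: violates R1,R4
E4: violates R3

{C4, G3}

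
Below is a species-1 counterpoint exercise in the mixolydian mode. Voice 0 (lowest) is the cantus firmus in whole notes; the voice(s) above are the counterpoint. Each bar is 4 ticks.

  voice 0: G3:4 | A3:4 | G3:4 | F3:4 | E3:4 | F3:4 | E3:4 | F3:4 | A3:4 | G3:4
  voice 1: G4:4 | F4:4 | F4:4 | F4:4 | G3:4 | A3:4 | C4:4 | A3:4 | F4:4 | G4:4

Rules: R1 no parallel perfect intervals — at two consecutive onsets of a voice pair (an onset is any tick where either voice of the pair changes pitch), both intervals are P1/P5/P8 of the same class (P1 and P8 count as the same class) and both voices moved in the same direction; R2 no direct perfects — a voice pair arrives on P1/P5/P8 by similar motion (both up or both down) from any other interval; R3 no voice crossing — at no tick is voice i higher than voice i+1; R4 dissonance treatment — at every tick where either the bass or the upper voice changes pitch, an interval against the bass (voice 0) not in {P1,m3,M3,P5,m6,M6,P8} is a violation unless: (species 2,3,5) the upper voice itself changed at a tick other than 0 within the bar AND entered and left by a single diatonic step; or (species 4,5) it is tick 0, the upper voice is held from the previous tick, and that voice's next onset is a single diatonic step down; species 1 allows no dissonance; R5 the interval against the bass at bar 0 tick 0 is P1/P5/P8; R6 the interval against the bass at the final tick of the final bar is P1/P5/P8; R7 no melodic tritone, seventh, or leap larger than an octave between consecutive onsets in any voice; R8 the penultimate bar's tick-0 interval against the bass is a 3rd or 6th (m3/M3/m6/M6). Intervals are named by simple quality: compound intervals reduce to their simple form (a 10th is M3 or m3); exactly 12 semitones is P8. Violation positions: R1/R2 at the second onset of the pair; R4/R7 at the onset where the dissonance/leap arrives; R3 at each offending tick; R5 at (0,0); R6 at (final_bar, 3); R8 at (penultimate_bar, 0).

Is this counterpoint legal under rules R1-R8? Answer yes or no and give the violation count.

bar 0: v0=G3 v1=G4 (P8)
bar 1: v0=A3 v1=F4 (m6)
bar 2: v0=G3 v1=F4 (m7)
bar 3: v0=F3 v1=F4 (P8)
bar 4: v0=E3 v1=G3 (m3)
bar 5: v0=F3 v1=A3 (M3)
bar 6: v0=E3 v1=C4 (m6)
bar 7: v0=F3 v1=A3 (M3)
bar 8: v0=A3 v1=F4 (m6)
bar 9: v0=G3 v1=G4 (P8)
  R4 @ bar2.0: G3/F4 m7 untreated
  R7 @ bar4.0: F4->G3 leap 10st

No (2 violations)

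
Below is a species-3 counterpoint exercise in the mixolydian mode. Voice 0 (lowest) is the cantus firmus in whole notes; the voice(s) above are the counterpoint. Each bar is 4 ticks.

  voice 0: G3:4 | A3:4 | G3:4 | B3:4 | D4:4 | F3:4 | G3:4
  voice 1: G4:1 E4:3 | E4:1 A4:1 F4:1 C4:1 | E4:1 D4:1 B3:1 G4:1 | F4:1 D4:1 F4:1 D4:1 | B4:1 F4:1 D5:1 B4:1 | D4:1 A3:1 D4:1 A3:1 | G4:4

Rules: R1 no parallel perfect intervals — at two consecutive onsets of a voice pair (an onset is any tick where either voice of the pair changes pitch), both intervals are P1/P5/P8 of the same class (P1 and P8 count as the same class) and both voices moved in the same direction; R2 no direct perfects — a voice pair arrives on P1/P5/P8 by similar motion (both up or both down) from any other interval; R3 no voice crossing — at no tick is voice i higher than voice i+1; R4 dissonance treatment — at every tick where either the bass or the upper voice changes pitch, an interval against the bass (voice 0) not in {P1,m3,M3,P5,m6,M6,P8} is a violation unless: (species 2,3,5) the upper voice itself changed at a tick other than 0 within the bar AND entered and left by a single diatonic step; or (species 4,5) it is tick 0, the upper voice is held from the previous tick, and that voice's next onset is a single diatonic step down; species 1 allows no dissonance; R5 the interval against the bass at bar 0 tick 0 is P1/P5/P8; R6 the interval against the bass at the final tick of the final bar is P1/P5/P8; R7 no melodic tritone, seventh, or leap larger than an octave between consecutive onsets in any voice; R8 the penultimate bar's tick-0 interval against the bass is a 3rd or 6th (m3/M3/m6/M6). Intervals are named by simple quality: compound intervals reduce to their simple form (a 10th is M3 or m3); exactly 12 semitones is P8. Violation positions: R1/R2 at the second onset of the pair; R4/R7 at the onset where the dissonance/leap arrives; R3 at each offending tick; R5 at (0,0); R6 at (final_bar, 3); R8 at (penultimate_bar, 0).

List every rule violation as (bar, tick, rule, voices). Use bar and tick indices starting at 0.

bar 0: v0=G3 v1=G4 downbeat P8
bar 1: v0=A3 v1=E4 downbeat P5
bar 2: v0=G3 v1=E4 downbeat M6
bar 3: v0=B3 v1=F4 downbeat TT
bar 4: v0=D4 v1=B4 downbeat M6
bar 5: v0=F3 v1=D4 downbeat M6
bar 6: v0=G3 v1=G4 downbeat P8
  -> R4 @ bar 3 tick 0 v(0, 1): B3/F4 TT untreated
  -> R4 @ bar 3 tick 2 v(0, 1): B3/F4 TT untreated
  -> R7 @ bar 4 tick 1 v(1,): B4->F4 leap 6st
  -> R2 @ bar 6 tick 0 v(0, 1): F3/A3 M3 -> G3/G4 P8 similar
  -> R7 @ bar 6 tick 0 v(1,): A3->G4 leap 10st

(3, 0, R4, (0, 1))
(3, 2, R4, (0, 1))
(4, 1, R7, (1,))
(6, 0, R2, (0, 1))
(6, 0, R7, (1,))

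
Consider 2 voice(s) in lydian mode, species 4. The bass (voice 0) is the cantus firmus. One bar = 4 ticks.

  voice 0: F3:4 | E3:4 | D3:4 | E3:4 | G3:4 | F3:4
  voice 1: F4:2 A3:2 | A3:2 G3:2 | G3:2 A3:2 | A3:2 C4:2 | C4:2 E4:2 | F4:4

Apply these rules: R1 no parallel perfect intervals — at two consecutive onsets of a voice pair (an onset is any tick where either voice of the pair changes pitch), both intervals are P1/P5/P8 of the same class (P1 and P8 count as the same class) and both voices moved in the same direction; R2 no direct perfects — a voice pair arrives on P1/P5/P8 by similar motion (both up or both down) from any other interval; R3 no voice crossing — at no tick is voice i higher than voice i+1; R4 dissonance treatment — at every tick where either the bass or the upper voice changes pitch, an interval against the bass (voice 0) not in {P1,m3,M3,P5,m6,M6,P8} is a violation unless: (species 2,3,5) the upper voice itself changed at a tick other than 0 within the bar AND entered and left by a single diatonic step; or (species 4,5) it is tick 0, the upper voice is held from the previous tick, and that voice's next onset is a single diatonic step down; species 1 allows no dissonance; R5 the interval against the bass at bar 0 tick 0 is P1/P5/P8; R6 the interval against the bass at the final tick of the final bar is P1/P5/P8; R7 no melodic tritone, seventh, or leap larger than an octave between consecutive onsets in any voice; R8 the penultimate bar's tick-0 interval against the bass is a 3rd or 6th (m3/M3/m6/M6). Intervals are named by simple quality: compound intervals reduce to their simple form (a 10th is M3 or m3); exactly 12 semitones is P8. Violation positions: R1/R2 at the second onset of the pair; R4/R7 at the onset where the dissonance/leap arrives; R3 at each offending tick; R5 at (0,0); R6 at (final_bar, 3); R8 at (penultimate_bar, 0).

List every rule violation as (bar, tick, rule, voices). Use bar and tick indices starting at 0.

bar 0: v0=F3 v1=F4 downbeat P8
bar 1: v0=E3 v1=A3 downbeat P4
bar 2: v0=D3 v1=G3 downbeat P4
bar 3: v0=E3 v1=A3 downbeat P4
bar 4: v0=G3 v1=C4 downbeat P4
bar 5: v0=F3 v1=F4 downbeat P8
  -> R4 @ bar 2 tick 0 v(0, 1): D3/G3 P4 untreated
  -> R4 @ bar 3 tick 0 v(0, 1): E3/A3 P4 untreated
  -> R4 @ bar 4 tick 0 v(0, 1): G3/C4 P4 untreated
  -> R8 @ bar 4 tick 0 v(0, 1): penult P4 not 3rd/6th

(2, 0, R4, (0, 1))
(3, 0, R4, (0, 1))
(4, 0, R4, (0, 1))
(4, 0, R8, (0, 1))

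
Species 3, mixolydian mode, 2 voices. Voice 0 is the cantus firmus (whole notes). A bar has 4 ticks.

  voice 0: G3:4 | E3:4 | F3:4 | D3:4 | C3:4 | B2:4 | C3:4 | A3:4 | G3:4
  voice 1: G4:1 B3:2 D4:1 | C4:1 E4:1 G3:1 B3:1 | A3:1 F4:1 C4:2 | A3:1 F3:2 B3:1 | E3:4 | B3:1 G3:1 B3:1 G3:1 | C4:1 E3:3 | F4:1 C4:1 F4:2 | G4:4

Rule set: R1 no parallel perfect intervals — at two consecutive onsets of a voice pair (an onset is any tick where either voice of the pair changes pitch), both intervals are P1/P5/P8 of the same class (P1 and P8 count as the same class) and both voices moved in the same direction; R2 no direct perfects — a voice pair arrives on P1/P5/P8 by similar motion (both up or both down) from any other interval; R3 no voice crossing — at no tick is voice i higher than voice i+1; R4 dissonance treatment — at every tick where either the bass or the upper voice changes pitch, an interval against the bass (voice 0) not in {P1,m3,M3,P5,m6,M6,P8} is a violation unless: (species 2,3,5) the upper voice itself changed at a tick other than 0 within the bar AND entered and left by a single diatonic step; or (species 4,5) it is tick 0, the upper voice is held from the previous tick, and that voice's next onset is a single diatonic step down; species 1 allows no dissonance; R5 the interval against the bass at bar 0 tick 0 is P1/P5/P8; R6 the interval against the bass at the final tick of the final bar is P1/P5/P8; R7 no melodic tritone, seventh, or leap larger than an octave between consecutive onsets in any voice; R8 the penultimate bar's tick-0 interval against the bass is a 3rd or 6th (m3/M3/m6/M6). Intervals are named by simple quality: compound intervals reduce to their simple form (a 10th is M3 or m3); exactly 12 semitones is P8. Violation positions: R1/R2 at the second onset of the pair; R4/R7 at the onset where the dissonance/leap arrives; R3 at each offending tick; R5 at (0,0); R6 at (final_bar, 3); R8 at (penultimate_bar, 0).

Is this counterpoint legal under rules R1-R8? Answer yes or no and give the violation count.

No (4 violations)

bar 0: v0=G3 v1=G4 (P8)
bar 1: v0=E3 v1=C4 (m6)
bar 2: v0=F3 v1=A3 (M3)
bar 3: v0=D3 v1=A3 (P5)
bar 4: v0=C3 v1=E3 (M3)
bar 5: v0=B2 v1=B3 (P8)
bar 6: v0=C3 v1=C4 (P8)
bar 7: v0=A3 v1=F4 (m6)
bar 8: v0=G3 v1=G4 (P8)
  R1 @ bar3.0: F3/C4 P5 -> D3/A3 P5 similar
  R7 @ bar3.3: F3->B3 leap 6st
  R2 @ bar6.0: B2/G3 m6 -> C3/C4 P8 similar
  R7 @ bar7.0: E3->F4 leap 13st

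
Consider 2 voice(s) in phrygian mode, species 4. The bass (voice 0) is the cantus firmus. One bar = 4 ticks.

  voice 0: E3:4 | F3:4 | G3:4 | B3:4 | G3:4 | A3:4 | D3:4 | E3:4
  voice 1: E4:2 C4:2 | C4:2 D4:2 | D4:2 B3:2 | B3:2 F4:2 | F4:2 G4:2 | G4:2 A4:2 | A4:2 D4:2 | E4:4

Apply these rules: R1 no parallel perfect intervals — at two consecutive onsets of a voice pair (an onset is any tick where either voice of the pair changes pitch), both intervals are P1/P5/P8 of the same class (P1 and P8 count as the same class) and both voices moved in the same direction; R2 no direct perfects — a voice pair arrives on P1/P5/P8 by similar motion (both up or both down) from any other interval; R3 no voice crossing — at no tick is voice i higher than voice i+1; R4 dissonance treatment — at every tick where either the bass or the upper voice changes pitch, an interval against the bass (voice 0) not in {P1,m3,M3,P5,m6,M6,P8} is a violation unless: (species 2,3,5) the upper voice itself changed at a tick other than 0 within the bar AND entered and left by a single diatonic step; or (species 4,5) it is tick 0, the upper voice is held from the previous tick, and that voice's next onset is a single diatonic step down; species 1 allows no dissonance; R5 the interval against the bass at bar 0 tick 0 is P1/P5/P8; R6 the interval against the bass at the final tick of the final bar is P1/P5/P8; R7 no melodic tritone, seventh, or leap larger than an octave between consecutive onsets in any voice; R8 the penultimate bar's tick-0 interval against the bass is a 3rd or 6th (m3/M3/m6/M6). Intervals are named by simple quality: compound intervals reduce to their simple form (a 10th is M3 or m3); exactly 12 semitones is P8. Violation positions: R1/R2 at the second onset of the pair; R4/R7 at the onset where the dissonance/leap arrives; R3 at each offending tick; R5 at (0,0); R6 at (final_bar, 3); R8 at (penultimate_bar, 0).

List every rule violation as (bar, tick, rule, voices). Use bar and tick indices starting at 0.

(3, 2, R4, (0, 1))
(3, 2, R7, (1,))
(4, 0, R4, (0, 1))
(5, 0, R4, (0, 1))
(6, 0, R8, (0, 1))
(7, 0, R1, (0, 1))

bar 0: v0=E3 v1=E4 downbeat P8
bar 1: v0=F3 v1=C4 downbeat P5
bar 2: v0=G3 v1=D4 downbeat P5
bar 3: v0=B3 v1=B3 downbeat P1
bar 4: v0=G3 v1=F4 downbeat m7
bar 5: v0=A3 v1=G4 downbeat m7
bar 6: v0=D3 v1=A4 downbeat P5
bar 7: v0=E3 v1=E4 downbeat P8
  -> R4 @ bar 3 tick 2 v(0, 1): B3/F4 TT untreated
  -> R7 @ bar 3 tick 2 v(1,): B3->F4 leap 6st
  -> R4 @ bar 4 tick 0 v(0, 1): G3/F4 m7 untreated
  -> R4 @ bar 5 tick 0 v(0, 1): A3/G4 m7 untreated
  -> R8 @ bar 6 tick 0 v(0, 1): penult P5 not 3rd/6th
  -> R1 @ bar 7 tick 0 v(0, 1): D3/D4 P8 -> E3/E4 P8 similar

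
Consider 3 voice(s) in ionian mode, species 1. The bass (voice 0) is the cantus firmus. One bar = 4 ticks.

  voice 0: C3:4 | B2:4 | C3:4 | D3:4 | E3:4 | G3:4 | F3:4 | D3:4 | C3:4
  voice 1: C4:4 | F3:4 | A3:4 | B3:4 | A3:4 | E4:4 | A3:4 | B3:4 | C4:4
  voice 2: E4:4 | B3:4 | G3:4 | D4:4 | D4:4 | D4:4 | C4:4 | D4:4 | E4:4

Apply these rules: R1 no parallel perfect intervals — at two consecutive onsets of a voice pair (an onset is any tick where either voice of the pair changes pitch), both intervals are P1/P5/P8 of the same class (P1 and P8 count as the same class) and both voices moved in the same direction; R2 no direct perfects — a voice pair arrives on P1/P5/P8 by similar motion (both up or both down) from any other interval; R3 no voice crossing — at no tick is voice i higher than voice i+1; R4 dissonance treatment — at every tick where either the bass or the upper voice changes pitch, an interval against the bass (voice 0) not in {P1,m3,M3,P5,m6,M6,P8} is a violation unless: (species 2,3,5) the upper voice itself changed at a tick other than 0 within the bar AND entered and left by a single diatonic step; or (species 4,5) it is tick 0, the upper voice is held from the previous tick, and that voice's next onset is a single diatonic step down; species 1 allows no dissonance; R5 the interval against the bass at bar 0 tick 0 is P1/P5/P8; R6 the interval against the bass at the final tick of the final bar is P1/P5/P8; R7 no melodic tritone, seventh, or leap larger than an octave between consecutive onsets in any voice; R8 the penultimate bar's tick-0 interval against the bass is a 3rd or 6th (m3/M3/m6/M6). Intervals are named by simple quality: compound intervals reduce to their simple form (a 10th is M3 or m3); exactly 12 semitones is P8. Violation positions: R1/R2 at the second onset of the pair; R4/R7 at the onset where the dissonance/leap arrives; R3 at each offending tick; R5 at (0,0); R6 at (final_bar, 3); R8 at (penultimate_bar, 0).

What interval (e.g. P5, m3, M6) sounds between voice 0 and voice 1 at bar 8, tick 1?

voice 0=C3 voice 1=C4 -> P8

P8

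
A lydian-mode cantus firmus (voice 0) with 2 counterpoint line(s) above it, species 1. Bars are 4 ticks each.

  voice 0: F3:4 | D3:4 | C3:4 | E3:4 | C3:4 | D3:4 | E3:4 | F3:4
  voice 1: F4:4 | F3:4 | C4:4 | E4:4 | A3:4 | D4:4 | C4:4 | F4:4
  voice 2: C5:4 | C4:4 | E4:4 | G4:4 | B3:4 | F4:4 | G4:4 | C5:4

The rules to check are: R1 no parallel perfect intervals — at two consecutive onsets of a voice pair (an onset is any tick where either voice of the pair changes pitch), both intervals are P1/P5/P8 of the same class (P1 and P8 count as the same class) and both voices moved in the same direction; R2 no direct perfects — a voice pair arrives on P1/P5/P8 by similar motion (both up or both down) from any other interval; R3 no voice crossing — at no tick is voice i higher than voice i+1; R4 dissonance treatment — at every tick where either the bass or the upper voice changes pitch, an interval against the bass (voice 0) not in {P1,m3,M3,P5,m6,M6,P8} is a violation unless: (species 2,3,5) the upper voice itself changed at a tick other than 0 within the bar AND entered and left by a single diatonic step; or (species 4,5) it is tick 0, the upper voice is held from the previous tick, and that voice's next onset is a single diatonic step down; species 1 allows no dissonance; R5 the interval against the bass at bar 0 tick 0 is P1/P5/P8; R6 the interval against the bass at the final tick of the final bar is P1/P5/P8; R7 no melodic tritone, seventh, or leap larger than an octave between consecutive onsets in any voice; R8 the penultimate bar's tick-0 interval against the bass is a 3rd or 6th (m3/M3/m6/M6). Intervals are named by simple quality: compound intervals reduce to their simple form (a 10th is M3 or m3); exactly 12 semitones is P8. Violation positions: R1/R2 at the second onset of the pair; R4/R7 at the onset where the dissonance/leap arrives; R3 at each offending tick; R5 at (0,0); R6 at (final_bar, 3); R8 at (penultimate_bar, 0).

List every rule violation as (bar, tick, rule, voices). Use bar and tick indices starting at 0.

(1, 0, R1, (1, 2))
(1, 0, R4, (0, 2))
(3, 0, R1, (0, 1))
(4, 0, R4, (0, 2))
(5, 0, R2, (0, 1))
(5, 0, R7, (2,))
(7, 0, R1, (1, 2))
(7, 0, R2, (0, 1))
(7, 0, R2, (0, 2))

bar 0: v0=F3 v1=F4 v2=C5 downbeat P5
bar 1: v0=D3 v1=F3 v2=C4 downbeat m7
bar 2: v0=C3 v1=C4 v2=E4 downbeat M3
bar 3: v0=E3 v1=E4 v2=G4 downbeat m3
bar 4: v0=C3 v1=A3 v2=B3 downbeat M7
bar 5: v0=D3 v1=D4 v2=F4 downbeat m3
bar 6: v0=E3 v1=C4 v2=G4 downbeat m3
bar 7: v0=F3 v1=F4 v2=C5 downbeat P5
  -> R1 @ bar 1 tick 0 v(1, 2): F4/C5 P5 -> F3/C4 P5 similar
  -> R4 @ bar 1 tick 0 v(0, 2): D3/C4 m7 untreated
  -> R1 @ bar 3 tick 0 v(0, 1): C3/C4 P8 -> E3/E4 P8 similar
  -> R4 @ bar 4 tick 0 v(0, 2): C3/B3 M7 untreated
  -> R2 @ bar 5 tick 0 v(0, 1): C3/A3 M6 -> D3/D4 P8 similar
  -> R7 @ bar 5 tick 0 v(2,): B3->F4 leap 6st
  -> R1 @ bar 7 tick 0 v(1, 2): C4/G4 P5 -> F4/C5 P5 similar
  -> R2 @ bar 7 tick 0 v(0, 1): E3/C4 m6 -> F3/F4 P8 similar
  -> R2 @ bar 7 tick 0 v(0, 2): E3/G4 m3 -> F3/C5 P5 similar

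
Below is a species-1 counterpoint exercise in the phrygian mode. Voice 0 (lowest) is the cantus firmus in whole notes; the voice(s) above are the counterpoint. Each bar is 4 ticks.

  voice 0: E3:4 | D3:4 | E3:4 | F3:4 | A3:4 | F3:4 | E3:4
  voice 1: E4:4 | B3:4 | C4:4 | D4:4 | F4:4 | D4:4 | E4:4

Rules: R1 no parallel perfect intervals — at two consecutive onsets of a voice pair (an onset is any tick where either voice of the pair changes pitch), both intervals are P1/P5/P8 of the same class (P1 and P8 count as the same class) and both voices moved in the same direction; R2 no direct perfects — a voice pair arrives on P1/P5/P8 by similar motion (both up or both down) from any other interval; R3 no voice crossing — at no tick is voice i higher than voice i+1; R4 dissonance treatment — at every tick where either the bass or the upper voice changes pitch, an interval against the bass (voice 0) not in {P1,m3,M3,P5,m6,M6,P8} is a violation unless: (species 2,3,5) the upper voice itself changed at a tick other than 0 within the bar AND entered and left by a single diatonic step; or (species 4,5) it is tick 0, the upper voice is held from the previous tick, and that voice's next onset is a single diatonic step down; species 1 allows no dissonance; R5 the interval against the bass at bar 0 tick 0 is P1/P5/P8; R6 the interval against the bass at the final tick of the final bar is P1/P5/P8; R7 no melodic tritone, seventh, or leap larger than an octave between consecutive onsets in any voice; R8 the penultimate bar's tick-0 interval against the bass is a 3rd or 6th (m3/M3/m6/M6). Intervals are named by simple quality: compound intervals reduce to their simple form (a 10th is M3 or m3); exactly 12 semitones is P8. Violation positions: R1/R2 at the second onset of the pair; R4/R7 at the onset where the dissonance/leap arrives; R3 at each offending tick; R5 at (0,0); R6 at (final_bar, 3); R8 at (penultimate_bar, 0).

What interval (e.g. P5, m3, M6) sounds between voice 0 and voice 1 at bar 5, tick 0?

M6

voice 0=F3 voice 1=D4 -> M6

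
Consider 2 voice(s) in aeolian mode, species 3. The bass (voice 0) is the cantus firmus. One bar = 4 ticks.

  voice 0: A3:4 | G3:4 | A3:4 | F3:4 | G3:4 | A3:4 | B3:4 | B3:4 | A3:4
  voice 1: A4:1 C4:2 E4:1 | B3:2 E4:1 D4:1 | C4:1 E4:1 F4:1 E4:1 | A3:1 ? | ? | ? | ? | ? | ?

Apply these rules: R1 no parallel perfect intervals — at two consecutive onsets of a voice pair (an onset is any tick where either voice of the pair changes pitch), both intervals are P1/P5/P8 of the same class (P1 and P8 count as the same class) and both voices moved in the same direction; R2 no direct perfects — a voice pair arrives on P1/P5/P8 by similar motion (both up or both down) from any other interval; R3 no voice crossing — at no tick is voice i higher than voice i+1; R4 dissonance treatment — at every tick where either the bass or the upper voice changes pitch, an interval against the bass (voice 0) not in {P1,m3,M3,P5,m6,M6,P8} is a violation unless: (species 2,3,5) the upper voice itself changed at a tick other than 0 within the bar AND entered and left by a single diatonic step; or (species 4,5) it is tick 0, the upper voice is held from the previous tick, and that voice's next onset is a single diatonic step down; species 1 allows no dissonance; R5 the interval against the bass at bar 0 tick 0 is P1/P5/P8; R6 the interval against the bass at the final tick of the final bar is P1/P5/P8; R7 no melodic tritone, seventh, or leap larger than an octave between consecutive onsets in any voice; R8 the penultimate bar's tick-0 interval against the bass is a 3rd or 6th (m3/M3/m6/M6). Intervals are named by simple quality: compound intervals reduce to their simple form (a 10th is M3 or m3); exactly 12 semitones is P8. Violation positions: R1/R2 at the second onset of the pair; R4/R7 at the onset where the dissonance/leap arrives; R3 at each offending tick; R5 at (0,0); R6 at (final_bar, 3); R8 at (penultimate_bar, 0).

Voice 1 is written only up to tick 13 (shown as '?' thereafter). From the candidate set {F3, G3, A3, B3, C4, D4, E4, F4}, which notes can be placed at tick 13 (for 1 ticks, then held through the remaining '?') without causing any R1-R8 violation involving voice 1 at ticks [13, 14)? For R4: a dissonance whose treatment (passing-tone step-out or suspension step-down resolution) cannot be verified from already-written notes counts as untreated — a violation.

F3: legal
G3: violates R4
A3: legal
B3: violates R4
C4: legal
D4: legal
E4: violates R4
F4: legal

{A3, C4, D4, F3, F4}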